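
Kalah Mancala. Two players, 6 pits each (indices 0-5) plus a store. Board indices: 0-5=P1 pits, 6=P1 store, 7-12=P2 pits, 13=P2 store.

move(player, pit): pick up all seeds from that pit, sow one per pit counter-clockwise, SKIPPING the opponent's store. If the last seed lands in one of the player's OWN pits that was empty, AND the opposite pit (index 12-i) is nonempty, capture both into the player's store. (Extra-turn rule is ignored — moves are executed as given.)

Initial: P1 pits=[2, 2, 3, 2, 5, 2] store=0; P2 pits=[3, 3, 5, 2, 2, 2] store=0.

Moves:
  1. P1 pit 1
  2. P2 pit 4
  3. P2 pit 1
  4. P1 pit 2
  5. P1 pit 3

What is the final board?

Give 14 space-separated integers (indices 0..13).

Answer: 2 0 0 0 7 4 2 4 0 6 3 1 3 1

Derivation:
Move 1: P1 pit1 -> P1=[2,0,4,3,5,2](0) P2=[3,3,5,2,2,2](0)
Move 2: P2 pit4 -> P1=[2,0,4,3,5,2](0) P2=[3,3,5,2,0,3](1)
Move 3: P2 pit1 -> P1=[2,0,4,3,5,2](0) P2=[3,0,6,3,1,3](1)
Move 4: P1 pit2 -> P1=[2,0,0,4,6,3](1) P2=[3,0,6,3,1,3](1)
Move 5: P1 pit3 -> P1=[2,0,0,0,7,4](2) P2=[4,0,6,3,1,3](1)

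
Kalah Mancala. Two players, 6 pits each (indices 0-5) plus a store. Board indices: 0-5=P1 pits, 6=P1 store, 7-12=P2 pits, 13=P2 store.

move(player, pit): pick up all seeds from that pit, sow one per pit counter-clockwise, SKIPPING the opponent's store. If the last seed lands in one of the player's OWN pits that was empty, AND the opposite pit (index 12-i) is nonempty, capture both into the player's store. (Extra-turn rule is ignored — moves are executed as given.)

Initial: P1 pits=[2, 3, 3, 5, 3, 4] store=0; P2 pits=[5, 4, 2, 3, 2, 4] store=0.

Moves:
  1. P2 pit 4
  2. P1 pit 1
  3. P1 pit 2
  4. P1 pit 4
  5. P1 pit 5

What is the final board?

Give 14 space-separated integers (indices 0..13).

Move 1: P2 pit4 -> P1=[2,3,3,5,3,4](0) P2=[5,4,2,3,0,5](1)
Move 2: P1 pit1 -> P1=[2,0,4,6,4,4](0) P2=[5,4,2,3,0,5](1)
Move 3: P1 pit2 -> P1=[2,0,0,7,5,5](1) P2=[5,4,2,3,0,5](1)
Move 4: P1 pit4 -> P1=[2,0,0,7,0,6](2) P2=[6,5,3,3,0,5](1)
Move 5: P1 pit5 -> P1=[2,0,0,7,0,0](3) P2=[7,6,4,4,1,5](1)

Answer: 2 0 0 7 0 0 3 7 6 4 4 1 5 1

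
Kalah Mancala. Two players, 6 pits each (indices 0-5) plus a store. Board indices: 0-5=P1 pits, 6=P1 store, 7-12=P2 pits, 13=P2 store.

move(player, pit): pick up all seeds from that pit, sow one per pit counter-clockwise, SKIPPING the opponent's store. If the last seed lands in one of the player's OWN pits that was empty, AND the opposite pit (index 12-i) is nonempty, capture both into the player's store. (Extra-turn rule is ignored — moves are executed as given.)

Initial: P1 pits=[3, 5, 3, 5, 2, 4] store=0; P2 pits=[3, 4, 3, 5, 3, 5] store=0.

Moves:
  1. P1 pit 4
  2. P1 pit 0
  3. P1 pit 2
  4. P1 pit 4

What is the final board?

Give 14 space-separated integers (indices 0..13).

Move 1: P1 pit4 -> P1=[3,5,3,5,0,5](1) P2=[3,4,3,5,3,5](0)
Move 2: P1 pit0 -> P1=[0,6,4,6,0,5](1) P2=[3,4,3,5,3,5](0)
Move 3: P1 pit2 -> P1=[0,6,0,7,1,6](2) P2=[3,4,3,5,3,5](0)
Move 4: P1 pit4 -> P1=[0,6,0,7,0,7](2) P2=[3,4,3,5,3,5](0)

Answer: 0 6 0 7 0 7 2 3 4 3 5 3 5 0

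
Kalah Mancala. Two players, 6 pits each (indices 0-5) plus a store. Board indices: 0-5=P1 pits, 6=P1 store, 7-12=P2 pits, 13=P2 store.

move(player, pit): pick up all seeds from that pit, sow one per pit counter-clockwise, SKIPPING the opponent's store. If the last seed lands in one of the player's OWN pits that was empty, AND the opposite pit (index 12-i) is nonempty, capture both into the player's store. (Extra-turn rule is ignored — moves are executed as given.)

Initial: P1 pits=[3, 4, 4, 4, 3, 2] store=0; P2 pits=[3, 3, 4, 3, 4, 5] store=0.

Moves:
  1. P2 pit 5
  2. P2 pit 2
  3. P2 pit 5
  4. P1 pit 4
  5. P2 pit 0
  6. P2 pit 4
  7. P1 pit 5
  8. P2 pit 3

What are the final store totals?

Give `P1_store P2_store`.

Answer: 2 5

Derivation:
Move 1: P2 pit5 -> P1=[4,5,5,5,3,2](0) P2=[3,3,4,3,4,0](1)
Move 2: P2 pit2 -> P1=[4,5,5,5,3,2](0) P2=[3,3,0,4,5,1](2)
Move 3: P2 pit5 -> P1=[4,5,5,5,3,2](0) P2=[3,3,0,4,5,0](3)
Move 4: P1 pit4 -> P1=[4,5,5,5,0,3](1) P2=[4,3,0,4,5,0](3)
Move 5: P2 pit0 -> P1=[4,5,5,5,0,3](1) P2=[0,4,1,5,6,0](3)
Move 6: P2 pit4 -> P1=[5,6,6,6,0,3](1) P2=[0,4,1,5,0,1](4)
Move 7: P1 pit5 -> P1=[5,6,6,6,0,0](2) P2=[1,5,1,5,0,1](4)
Move 8: P2 pit3 -> P1=[6,7,6,6,0,0](2) P2=[1,5,1,0,1,2](5)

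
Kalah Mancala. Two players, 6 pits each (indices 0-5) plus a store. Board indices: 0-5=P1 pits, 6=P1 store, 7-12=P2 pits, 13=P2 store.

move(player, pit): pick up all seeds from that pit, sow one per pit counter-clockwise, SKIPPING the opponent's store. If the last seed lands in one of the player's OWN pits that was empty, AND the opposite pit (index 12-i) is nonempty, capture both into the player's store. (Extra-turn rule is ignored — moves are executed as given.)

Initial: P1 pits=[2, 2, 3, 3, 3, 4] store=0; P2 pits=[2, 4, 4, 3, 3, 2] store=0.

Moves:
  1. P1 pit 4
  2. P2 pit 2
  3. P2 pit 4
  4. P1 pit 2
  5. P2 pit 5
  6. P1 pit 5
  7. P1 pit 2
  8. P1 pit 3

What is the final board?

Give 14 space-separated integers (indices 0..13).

Move 1: P1 pit4 -> P1=[2,2,3,3,0,5](1) P2=[3,4,4,3,3,2](0)
Move 2: P2 pit2 -> P1=[2,2,3,3,0,5](1) P2=[3,4,0,4,4,3](1)
Move 3: P2 pit4 -> P1=[3,3,3,3,0,5](1) P2=[3,4,0,4,0,4](2)
Move 4: P1 pit2 -> P1=[3,3,0,4,1,6](1) P2=[3,4,0,4,0,4](2)
Move 5: P2 pit5 -> P1=[4,4,1,4,1,6](1) P2=[3,4,0,4,0,0](3)
Move 6: P1 pit5 -> P1=[4,4,1,4,1,0](2) P2=[4,5,1,5,1,0](3)
Move 7: P1 pit2 -> P1=[4,4,0,5,1,0](2) P2=[4,5,1,5,1,0](3)
Move 8: P1 pit3 -> P1=[4,4,0,0,2,1](3) P2=[5,6,1,5,1,0](3)

Answer: 4 4 0 0 2 1 3 5 6 1 5 1 0 3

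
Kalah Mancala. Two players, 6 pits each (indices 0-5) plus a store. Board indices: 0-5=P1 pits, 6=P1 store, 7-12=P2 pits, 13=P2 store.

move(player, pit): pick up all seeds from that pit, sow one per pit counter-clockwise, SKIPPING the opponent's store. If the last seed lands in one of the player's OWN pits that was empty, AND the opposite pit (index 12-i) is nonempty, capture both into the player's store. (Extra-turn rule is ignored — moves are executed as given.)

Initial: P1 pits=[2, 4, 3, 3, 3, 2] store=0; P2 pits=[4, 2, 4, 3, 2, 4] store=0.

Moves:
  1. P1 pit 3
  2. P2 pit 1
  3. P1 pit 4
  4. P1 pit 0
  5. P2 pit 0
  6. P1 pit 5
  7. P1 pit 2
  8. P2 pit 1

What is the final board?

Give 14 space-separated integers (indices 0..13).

Move 1: P1 pit3 -> P1=[2,4,3,0,4,3](1) P2=[4,2,4,3,2,4](0)
Move 2: P2 pit1 -> P1=[2,4,3,0,4,3](1) P2=[4,0,5,4,2,4](0)
Move 3: P1 pit4 -> P1=[2,4,3,0,0,4](2) P2=[5,1,5,4,2,4](0)
Move 4: P1 pit0 -> P1=[0,5,4,0,0,4](2) P2=[5,1,5,4,2,4](0)
Move 5: P2 pit0 -> P1=[0,5,4,0,0,4](2) P2=[0,2,6,5,3,5](0)
Move 6: P1 pit5 -> P1=[0,5,4,0,0,0](3) P2=[1,3,7,5,3,5](0)
Move 7: P1 pit2 -> P1=[0,5,0,1,1,1](4) P2=[1,3,7,5,3,5](0)
Move 8: P2 pit1 -> P1=[0,5,0,1,1,1](4) P2=[1,0,8,6,4,5](0)

Answer: 0 5 0 1 1 1 4 1 0 8 6 4 5 0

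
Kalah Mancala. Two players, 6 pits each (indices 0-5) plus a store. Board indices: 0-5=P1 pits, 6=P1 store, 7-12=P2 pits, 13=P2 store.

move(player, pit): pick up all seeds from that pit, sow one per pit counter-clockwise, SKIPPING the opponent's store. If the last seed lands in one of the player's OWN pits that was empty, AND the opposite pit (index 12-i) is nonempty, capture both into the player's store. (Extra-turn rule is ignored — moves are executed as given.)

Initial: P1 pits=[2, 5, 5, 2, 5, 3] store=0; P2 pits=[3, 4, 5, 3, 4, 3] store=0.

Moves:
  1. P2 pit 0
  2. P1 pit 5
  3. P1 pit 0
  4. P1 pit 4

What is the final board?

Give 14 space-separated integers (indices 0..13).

Answer: 0 6 6 2 0 1 2 2 7 7 4 4 3 0

Derivation:
Move 1: P2 pit0 -> P1=[2,5,5,2,5,3](0) P2=[0,5,6,4,4,3](0)
Move 2: P1 pit5 -> P1=[2,5,5,2,5,0](1) P2=[1,6,6,4,4,3](0)
Move 3: P1 pit0 -> P1=[0,6,6,2,5,0](1) P2=[1,6,6,4,4,3](0)
Move 4: P1 pit4 -> P1=[0,6,6,2,0,1](2) P2=[2,7,7,4,4,3](0)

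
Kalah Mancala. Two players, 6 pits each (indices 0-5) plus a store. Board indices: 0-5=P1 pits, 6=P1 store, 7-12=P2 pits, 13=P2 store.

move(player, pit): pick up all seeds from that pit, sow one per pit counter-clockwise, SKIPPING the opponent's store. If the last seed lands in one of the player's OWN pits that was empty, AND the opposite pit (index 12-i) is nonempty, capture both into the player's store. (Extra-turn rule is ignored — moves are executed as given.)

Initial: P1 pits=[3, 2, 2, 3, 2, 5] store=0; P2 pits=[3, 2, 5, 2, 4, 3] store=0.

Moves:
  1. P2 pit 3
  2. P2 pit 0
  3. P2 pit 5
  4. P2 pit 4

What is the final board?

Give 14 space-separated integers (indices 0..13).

Move 1: P2 pit3 -> P1=[3,2,2,3,2,5](0) P2=[3,2,5,0,5,4](0)
Move 2: P2 pit0 -> P1=[3,2,0,3,2,5](0) P2=[0,3,6,0,5,4](3)
Move 3: P2 pit5 -> P1=[4,3,1,3,2,5](0) P2=[0,3,6,0,5,0](4)
Move 4: P2 pit4 -> P1=[5,4,2,3,2,5](0) P2=[0,3,6,0,0,1](5)

Answer: 5 4 2 3 2 5 0 0 3 6 0 0 1 5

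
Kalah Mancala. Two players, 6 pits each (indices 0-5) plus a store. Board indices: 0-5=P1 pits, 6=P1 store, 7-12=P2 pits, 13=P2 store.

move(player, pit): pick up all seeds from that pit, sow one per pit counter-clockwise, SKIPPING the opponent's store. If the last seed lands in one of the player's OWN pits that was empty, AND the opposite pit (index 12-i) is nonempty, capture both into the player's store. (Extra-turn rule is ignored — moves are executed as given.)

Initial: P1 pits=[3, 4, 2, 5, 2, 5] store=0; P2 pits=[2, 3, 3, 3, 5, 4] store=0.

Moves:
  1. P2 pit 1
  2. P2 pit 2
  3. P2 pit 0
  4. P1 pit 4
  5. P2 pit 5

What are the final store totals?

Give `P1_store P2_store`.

Answer: 1 8

Derivation:
Move 1: P2 pit1 -> P1=[3,4,2,5,2,5](0) P2=[2,0,4,4,6,4](0)
Move 2: P2 pit2 -> P1=[3,4,2,5,2,5](0) P2=[2,0,0,5,7,5](1)
Move 3: P2 pit0 -> P1=[3,4,2,0,2,5](0) P2=[0,1,0,5,7,5](7)
Move 4: P1 pit4 -> P1=[3,4,2,0,0,6](1) P2=[0,1,0,5,7,5](7)
Move 5: P2 pit5 -> P1=[4,5,3,1,0,6](1) P2=[0,1,0,5,7,0](8)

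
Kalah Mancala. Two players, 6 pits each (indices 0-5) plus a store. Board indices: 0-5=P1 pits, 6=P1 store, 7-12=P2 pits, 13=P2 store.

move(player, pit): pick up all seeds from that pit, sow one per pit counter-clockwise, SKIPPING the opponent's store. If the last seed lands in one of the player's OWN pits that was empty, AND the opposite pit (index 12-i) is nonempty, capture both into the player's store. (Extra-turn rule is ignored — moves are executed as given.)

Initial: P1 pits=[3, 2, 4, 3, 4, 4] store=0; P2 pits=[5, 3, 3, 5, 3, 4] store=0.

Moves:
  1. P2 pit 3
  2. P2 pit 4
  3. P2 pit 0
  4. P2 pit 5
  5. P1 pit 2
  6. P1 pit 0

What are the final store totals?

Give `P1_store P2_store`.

Answer: 2 3

Derivation:
Move 1: P2 pit3 -> P1=[4,3,4,3,4,4](0) P2=[5,3,3,0,4,5](1)
Move 2: P2 pit4 -> P1=[5,4,4,3,4,4](0) P2=[5,3,3,0,0,6](2)
Move 3: P2 pit0 -> P1=[5,4,4,3,4,4](0) P2=[0,4,4,1,1,7](2)
Move 4: P2 pit5 -> P1=[6,5,5,4,5,5](0) P2=[0,4,4,1,1,0](3)
Move 5: P1 pit2 -> P1=[6,5,0,5,6,6](1) P2=[1,4,4,1,1,0](3)
Move 6: P1 pit0 -> P1=[0,6,1,6,7,7](2) P2=[1,4,4,1,1,0](3)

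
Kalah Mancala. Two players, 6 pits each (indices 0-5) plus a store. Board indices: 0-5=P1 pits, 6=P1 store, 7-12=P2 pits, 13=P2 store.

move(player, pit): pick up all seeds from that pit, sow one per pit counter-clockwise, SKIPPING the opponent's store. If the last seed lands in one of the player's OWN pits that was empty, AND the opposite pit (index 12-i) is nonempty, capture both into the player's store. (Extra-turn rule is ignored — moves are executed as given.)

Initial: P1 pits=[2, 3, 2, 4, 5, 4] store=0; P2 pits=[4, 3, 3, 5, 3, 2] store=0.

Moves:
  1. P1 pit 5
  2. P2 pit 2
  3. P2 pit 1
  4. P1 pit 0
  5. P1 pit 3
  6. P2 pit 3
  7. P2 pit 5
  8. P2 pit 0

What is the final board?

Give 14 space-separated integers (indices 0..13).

Move 1: P1 pit5 -> P1=[2,3,2,4,5,0](1) P2=[5,4,4,5,3,2](0)
Move 2: P2 pit2 -> P1=[2,3,2,4,5,0](1) P2=[5,4,0,6,4,3](1)
Move 3: P2 pit1 -> P1=[2,3,2,4,5,0](1) P2=[5,0,1,7,5,4](1)
Move 4: P1 pit0 -> P1=[0,4,3,4,5,0](1) P2=[5,0,1,7,5,4](1)
Move 5: P1 pit3 -> P1=[0,4,3,0,6,1](2) P2=[6,0,1,7,5,4](1)
Move 6: P2 pit3 -> P1=[1,5,4,1,6,1](2) P2=[6,0,1,0,6,5](2)
Move 7: P2 pit5 -> P1=[2,6,5,2,6,1](2) P2=[6,0,1,0,6,0](3)
Move 8: P2 pit0 -> P1=[2,6,5,2,6,1](2) P2=[0,1,2,1,7,1](4)

Answer: 2 6 5 2 6 1 2 0 1 2 1 7 1 4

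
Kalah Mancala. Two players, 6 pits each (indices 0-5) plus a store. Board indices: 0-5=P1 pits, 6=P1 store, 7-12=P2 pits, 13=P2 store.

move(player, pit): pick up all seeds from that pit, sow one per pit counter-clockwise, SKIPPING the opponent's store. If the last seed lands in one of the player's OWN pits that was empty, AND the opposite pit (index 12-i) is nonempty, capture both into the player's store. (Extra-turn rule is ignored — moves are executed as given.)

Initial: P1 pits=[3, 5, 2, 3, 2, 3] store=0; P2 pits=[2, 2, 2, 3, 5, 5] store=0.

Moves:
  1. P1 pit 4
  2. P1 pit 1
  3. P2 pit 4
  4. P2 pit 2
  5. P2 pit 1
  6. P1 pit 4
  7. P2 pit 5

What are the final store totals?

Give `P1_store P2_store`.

Move 1: P1 pit4 -> P1=[3,5,2,3,0,4](1) P2=[2,2,2,3,5,5](0)
Move 2: P1 pit1 -> P1=[3,0,3,4,1,5](2) P2=[2,2,2,3,5,5](0)
Move 3: P2 pit4 -> P1=[4,1,4,4,1,5](2) P2=[2,2,2,3,0,6](1)
Move 4: P2 pit2 -> P1=[4,0,4,4,1,5](2) P2=[2,2,0,4,0,6](3)
Move 5: P2 pit1 -> P1=[4,0,4,4,1,5](2) P2=[2,0,1,5,0,6](3)
Move 6: P1 pit4 -> P1=[4,0,4,4,0,6](2) P2=[2,0,1,5,0,6](3)
Move 7: P2 pit5 -> P1=[5,1,5,5,1,6](2) P2=[2,0,1,5,0,0](4)

Answer: 2 4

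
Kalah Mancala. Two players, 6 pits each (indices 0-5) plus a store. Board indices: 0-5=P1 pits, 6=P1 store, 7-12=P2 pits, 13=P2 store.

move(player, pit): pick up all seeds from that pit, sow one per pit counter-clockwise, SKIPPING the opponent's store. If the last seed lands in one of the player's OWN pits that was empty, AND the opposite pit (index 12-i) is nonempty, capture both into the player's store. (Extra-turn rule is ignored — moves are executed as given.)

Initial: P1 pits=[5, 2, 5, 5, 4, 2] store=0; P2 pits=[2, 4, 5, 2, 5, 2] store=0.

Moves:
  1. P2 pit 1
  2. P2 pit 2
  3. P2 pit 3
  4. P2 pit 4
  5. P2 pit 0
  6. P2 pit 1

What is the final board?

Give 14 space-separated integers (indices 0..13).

Answer: 8 4 6 0 5 3 0 0 0 1 0 0 6 10

Derivation:
Move 1: P2 pit1 -> P1=[5,2,5,5,4,2](0) P2=[2,0,6,3,6,3](0)
Move 2: P2 pit2 -> P1=[6,3,5,5,4,2](0) P2=[2,0,0,4,7,4](1)
Move 3: P2 pit3 -> P1=[7,3,5,5,4,2](0) P2=[2,0,0,0,8,5](2)
Move 4: P2 pit4 -> P1=[8,4,6,6,5,3](0) P2=[2,0,0,0,0,6](3)
Move 5: P2 pit0 -> P1=[8,4,6,0,5,3](0) P2=[0,1,0,0,0,6](10)
Move 6: P2 pit1 -> P1=[8,4,6,0,5,3](0) P2=[0,0,1,0,0,6](10)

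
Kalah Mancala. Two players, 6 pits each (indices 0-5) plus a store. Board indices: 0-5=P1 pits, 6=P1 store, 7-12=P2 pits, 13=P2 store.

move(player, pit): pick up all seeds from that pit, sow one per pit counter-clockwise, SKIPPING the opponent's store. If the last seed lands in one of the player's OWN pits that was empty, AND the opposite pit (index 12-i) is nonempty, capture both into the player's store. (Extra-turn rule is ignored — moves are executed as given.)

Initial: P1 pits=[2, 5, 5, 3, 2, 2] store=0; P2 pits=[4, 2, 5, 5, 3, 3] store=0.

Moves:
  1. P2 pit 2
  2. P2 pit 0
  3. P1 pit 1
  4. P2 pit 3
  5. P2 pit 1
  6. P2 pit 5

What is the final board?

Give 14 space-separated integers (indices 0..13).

Move 1: P2 pit2 -> P1=[3,5,5,3,2,2](0) P2=[4,2,0,6,4,4](1)
Move 2: P2 pit0 -> P1=[3,5,5,3,2,2](0) P2=[0,3,1,7,5,4](1)
Move 3: P1 pit1 -> P1=[3,0,6,4,3,3](1) P2=[0,3,1,7,5,4](1)
Move 4: P2 pit3 -> P1=[4,1,7,5,3,3](1) P2=[0,3,1,0,6,5](2)
Move 5: P2 pit1 -> P1=[4,1,7,5,3,3](1) P2=[0,0,2,1,7,5](2)
Move 6: P2 pit5 -> P1=[5,2,8,6,3,3](1) P2=[0,0,2,1,7,0](3)

Answer: 5 2 8 6 3 3 1 0 0 2 1 7 0 3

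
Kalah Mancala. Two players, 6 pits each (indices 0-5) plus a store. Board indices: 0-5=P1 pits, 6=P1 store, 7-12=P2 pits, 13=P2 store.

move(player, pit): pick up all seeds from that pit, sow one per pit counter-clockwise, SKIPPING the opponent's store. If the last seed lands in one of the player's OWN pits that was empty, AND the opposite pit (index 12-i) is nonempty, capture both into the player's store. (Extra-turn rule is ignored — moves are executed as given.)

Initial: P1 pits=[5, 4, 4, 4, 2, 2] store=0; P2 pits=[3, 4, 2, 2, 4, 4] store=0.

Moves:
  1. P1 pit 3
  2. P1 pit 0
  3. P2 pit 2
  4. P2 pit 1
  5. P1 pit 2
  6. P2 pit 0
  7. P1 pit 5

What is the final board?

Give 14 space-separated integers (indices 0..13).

Answer: 0 5 0 2 5 0 3 1 2 3 6 7 6 0

Derivation:
Move 1: P1 pit3 -> P1=[5,4,4,0,3,3](1) P2=[4,4,2,2,4,4](0)
Move 2: P1 pit0 -> P1=[0,5,5,1,4,4](1) P2=[4,4,2,2,4,4](0)
Move 3: P2 pit2 -> P1=[0,5,5,1,4,4](1) P2=[4,4,0,3,5,4](0)
Move 4: P2 pit1 -> P1=[0,5,5,1,4,4](1) P2=[4,0,1,4,6,5](0)
Move 5: P1 pit2 -> P1=[0,5,0,2,5,5](2) P2=[5,0,1,4,6,5](0)
Move 6: P2 pit0 -> P1=[0,5,0,2,5,5](2) P2=[0,1,2,5,7,6](0)
Move 7: P1 pit5 -> P1=[0,5,0,2,5,0](3) P2=[1,2,3,6,7,6](0)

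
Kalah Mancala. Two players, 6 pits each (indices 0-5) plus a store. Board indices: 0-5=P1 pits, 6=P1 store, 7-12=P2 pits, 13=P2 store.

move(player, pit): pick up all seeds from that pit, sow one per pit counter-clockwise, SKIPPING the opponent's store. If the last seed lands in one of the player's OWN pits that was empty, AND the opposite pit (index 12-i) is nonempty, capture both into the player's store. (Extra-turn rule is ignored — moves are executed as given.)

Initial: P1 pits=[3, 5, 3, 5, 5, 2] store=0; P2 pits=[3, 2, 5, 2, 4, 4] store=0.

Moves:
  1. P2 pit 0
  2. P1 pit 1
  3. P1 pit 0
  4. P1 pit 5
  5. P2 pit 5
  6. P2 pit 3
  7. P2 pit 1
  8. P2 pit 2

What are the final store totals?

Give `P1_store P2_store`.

Answer: 2 3

Derivation:
Move 1: P2 pit0 -> P1=[3,5,3,5,5,2](0) P2=[0,3,6,3,4,4](0)
Move 2: P1 pit1 -> P1=[3,0,4,6,6,3](1) P2=[0,3,6,3,4,4](0)
Move 3: P1 pit0 -> P1=[0,1,5,7,6,3](1) P2=[0,3,6,3,4,4](0)
Move 4: P1 pit5 -> P1=[0,1,5,7,6,0](2) P2=[1,4,6,3,4,4](0)
Move 5: P2 pit5 -> P1=[1,2,6,7,6,0](2) P2=[1,4,6,3,4,0](1)
Move 6: P2 pit3 -> P1=[1,2,6,7,6,0](2) P2=[1,4,6,0,5,1](2)
Move 7: P2 pit1 -> P1=[1,2,6,7,6,0](2) P2=[1,0,7,1,6,2](2)
Move 8: P2 pit2 -> P1=[2,3,7,7,6,0](2) P2=[1,0,0,2,7,3](3)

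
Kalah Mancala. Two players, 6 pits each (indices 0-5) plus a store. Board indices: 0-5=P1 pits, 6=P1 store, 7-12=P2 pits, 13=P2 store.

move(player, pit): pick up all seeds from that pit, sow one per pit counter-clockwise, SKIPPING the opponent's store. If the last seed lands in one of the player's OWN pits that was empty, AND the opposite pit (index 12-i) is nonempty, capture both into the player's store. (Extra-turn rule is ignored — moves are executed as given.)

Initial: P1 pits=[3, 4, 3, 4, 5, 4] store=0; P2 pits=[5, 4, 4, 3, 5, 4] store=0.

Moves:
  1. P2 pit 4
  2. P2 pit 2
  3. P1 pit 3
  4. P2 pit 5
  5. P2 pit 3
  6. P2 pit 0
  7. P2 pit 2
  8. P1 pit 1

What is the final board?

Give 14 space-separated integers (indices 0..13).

Answer: 6 0 6 2 8 6 2 1 5 0 2 3 2 5

Derivation:
Move 1: P2 pit4 -> P1=[4,5,4,4,5,4](0) P2=[5,4,4,3,0,5](1)
Move 2: P2 pit2 -> P1=[4,5,4,4,5,4](0) P2=[5,4,0,4,1,6](2)
Move 3: P1 pit3 -> P1=[4,5,4,0,6,5](1) P2=[6,4,0,4,1,6](2)
Move 4: P2 pit5 -> P1=[5,6,5,1,7,5](1) P2=[6,4,0,4,1,0](3)
Move 5: P2 pit3 -> P1=[6,6,5,1,7,5](1) P2=[6,4,0,0,2,1](4)
Move 6: P2 pit0 -> P1=[6,6,5,1,7,5](1) P2=[0,5,1,1,3,2](5)
Move 7: P2 pit2 -> P1=[6,6,5,1,7,5](1) P2=[0,5,0,2,3,2](5)
Move 8: P1 pit1 -> P1=[6,0,6,2,8,6](2) P2=[1,5,0,2,3,2](5)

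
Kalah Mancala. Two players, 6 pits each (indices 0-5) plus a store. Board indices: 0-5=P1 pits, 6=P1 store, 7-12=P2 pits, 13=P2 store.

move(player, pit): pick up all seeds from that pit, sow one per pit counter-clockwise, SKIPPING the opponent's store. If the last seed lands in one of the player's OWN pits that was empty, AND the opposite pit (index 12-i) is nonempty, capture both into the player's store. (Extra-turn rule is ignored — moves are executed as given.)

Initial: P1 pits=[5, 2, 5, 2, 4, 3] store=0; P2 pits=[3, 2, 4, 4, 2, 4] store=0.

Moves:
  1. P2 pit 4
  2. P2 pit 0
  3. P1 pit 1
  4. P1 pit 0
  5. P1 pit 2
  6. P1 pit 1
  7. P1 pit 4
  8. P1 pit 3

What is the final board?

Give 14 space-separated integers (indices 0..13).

Move 1: P2 pit4 -> P1=[5,2,5,2,4,3](0) P2=[3,2,4,4,0,5](1)
Move 2: P2 pit0 -> P1=[5,2,5,2,4,3](0) P2=[0,3,5,5,0,5](1)
Move 3: P1 pit1 -> P1=[5,0,6,3,4,3](0) P2=[0,3,5,5,0,5](1)
Move 4: P1 pit0 -> P1=[0,1,7,4,5,4](0) P2=[0,3,5,5,0,5](1)
Move 5: P1 pit2 -> P1=[0,1,0,5,6,5](1) P2=[1,4,6,5,0,5](1)
Move 6: P1 pit1 -> P1=[0,0,0,5,6,5](7) P2=[1,4,6,0,0,5](1)
Move 7: P1 pit4 -> P1=[0,0,0,5,0,6](8) P2=[2,5,7,1,0,5](1)
Move 8: P1 pit3 -> P1=[0,0,0,0,1,7](9) P2=[3,6,7,1,0,5](1)

Answer: 0 0 0 0 1 7 9 3 6 7 1 0 5 1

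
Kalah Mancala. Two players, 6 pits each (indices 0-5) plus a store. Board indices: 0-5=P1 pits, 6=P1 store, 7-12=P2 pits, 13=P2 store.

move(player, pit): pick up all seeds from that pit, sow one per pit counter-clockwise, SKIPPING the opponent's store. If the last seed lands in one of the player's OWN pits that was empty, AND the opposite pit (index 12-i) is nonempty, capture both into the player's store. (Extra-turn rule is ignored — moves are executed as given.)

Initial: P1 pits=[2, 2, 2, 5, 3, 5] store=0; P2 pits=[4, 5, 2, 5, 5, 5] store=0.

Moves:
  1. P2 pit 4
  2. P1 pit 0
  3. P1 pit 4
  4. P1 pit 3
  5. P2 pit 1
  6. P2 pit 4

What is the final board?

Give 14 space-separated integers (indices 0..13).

Move 1: P2 pit4 -> P1=[3,3,3,5,3,5](0) P2=[4,5,2,5,0,6](1)
Move 2: P1 pit0 -> P1=[0,4,4,6,3,5](0) P2=[4,5,2,5,0,6](1)
Move 3: P1 pit4 -> P1=[0,4,4,6,0,6](1) P2=[5,5,2,5,0,6](1)
Move 4: P1 pit3 -> P1=[0,4,4,0,1,7](2) P2=[6,6,3,5,0,6](1)
Move 5: P2 pit1 -> P1=[1,4,4,0,1,7](2) P2=[6,0,4,6,1,7](2)
Move 6: P2 pit4 -> P1=[1,4,4,0,1,7](2) P2=[6,0,4,6,0,8](2)

Answer: 1 4 4 0 1 7 2 6 0 4 6 0 8 2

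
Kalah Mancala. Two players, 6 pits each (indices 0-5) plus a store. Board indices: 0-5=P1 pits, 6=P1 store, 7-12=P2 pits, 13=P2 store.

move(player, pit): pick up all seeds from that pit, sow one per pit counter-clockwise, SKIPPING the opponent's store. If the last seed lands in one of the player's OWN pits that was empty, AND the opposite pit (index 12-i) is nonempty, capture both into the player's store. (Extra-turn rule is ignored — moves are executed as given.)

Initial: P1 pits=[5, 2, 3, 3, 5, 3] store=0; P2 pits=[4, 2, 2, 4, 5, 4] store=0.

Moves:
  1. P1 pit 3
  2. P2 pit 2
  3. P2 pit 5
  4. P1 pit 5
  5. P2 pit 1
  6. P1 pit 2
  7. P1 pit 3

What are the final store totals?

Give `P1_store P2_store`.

Answer: 3 1

Derivation:
Move 1: P1 pit3 -> P1=[5,2,3,0,6,4](1) P2=[4,2,2,4,5,4](0)
Move 2: P2 pit2 -> P1=[5,2,3,0,6,4](1) P2=[4,2,0,5,6,4](0)
Move 3: P2 pit5 -> P1=[6,3,4,0,6,4](1) P2=[4,2,0,5,6,0](1)
Move 4: P1 pit5 -> P1=[6,3,4,0,6,0](2) P2=[5,3,1,5,6,0](1)
Move 5: P2 pit1 -> P1=[6,3,4,0,6,0](2) P2=[5,0,2,6,7,0](1)
Move 6: P1 pit2 -> P1=[6,3,0,1,7,1](3) P2=[5,0,2,6,7,0](1)
Move 7: P1 pit3 -> P1=[6,3,0,0,8,1](3) P2=[5,0,2,6,7,0](1)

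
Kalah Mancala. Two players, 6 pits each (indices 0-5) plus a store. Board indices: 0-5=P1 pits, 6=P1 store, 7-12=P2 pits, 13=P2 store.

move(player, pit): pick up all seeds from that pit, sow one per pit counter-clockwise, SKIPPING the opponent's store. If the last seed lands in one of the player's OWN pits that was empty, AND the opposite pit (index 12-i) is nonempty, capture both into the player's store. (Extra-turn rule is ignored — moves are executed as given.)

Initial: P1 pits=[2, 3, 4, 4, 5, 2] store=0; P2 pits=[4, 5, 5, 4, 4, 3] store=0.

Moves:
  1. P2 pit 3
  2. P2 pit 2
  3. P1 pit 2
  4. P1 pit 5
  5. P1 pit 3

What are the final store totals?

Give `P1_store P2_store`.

Answer: 3 2

Derivation:
Move 1: P2 pit3 -> P1=[3,3,4,4,5,2](0) P2=[4,5,5,0,5,4](1)
Move 2: P2 pit2 -> P1=[4,3,4,4,5,2](0) P2=[4,5,0,1,6,5](2)
Move 3: P1 pit2 -> P1=[4,3,0,5,6,3](1) P2=[4,5,0,1,6,5](2)
Move 4: P1 pit5 -> P1=[4,3,0,5,6,0](2) P2=[5,6,0,1,6,5](2)
Move 5: P1 pit3 -> P1=[4,3,0,0,7,1](3) P2=[6,7,0,1,6,5](2)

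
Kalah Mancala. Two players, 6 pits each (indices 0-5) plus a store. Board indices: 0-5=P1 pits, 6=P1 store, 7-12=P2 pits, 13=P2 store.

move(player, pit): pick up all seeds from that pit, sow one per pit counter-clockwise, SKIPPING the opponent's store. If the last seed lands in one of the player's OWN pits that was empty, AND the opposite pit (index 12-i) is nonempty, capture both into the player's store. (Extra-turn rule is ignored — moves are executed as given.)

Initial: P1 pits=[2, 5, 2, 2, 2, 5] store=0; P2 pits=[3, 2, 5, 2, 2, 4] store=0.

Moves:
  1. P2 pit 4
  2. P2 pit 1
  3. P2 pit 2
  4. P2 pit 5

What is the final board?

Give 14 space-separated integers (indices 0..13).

Answer: 4 7 3 3 3 5 0 3 0 0 4 1 0 3

Derivation:
Move 1: P2 pit4 -> P1=[2,5,2,2,2,5](0) P2=[3,2,5,2,0,5](1)
Move 2: P2 pit1 -> P1=[2,5,2,2,2,5](0) P2=[3,0,6,3,0,5](1)
Move 3: P2 pit2 -> P1=[3,6,2,2,2,5](0) P2=[3,0,0,4,1,6](2)
Move 4: P2 pit5 -> P1=[4,7,3,3,3,5](0) P2=[3,0,0,4,1,0](3)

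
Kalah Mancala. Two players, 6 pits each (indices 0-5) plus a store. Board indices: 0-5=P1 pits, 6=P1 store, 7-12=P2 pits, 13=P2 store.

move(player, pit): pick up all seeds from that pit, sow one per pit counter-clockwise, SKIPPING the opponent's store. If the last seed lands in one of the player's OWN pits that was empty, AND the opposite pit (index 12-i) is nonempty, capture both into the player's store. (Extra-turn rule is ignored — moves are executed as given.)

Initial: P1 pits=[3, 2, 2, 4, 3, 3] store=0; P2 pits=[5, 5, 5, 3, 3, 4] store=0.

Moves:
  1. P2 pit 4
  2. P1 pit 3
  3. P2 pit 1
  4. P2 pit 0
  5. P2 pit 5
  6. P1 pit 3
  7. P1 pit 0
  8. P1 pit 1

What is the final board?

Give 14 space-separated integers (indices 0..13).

Answer: 0 0 5 2 8 7 1 0 1 7 5 2 0 4

Derivation:
Move 1: P2 pit4 -> P1=[4,2,2,4,3,3](0) P2=[5,5,5,3,0,5](1)
Move 2: P1 pit3 -> P1=[4,2,2,0,4,4](1) P2=[6,5,5,3,0,5](1)
Move 3: P2 pit1 -> P1=[4,2,2,0,4,4](1) P2=[6,0,6,4,1,6](2)
Move 4: P2 pit0 -> P1=[4,2,2,0,4,4](1) P2=[0,1,7,5,2,7](3)
Move 5: P2 pit5 -> P1=[5,3,3,1,5,5](1) P2=[0,1,7,5,2,0](4)
Move 6: P1 pit3 -> P1=[5,3,3,0,6,5](1) P2=[0,1,7,5,2,0](4)
Move 7: P1 pit0 -> P1=[0,4,4,1,7,6](1) P2=[0,1,7,5,2,0](4)
Move 8: P1 pit1 -> P1=[0,0,5,2,8,7](1) P2=[0,1,7,5,2,0](4)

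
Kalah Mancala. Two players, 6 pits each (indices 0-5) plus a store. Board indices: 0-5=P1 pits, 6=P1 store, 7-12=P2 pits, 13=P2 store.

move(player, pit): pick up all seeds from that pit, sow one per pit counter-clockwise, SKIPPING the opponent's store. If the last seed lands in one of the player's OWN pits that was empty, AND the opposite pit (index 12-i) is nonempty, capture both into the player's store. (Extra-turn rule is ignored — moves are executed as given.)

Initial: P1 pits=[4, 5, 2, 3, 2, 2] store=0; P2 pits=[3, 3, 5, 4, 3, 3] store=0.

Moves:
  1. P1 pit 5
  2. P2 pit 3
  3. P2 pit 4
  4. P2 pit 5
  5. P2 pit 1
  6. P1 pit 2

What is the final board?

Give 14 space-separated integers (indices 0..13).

Move 1: P1 pit5 -> P1=[4,5,2,3,2,0](1) P2=[4,3,5,4,3,3](0)
Move 2: P2 pit3 -> P1=[5,5,2,3,2,0](1) P2=[4,3,5,0,4,4](1)
Move 3: P2 pit4 -> P1=[6,6,2,3,2,0](1) P2=[4,3,5,0,0,5](2)
Move 4: P2 pit5 -> P1=[7,7,3,4,2,0](1) P2=[4,3,5,0,0,0](3)
Move 5: P2 pit1 -> P1=[7,0,3,4,2,0](1) P2=[4,0,6,1,0,0](11)
Move 6: P1 pit2 -> P1=[7,0,0,5,3,0](6) P2=[0,0,6,1,0,0](11)

Answer: 7 0 0 5 3 0 6 0 0 6 1 0 0 11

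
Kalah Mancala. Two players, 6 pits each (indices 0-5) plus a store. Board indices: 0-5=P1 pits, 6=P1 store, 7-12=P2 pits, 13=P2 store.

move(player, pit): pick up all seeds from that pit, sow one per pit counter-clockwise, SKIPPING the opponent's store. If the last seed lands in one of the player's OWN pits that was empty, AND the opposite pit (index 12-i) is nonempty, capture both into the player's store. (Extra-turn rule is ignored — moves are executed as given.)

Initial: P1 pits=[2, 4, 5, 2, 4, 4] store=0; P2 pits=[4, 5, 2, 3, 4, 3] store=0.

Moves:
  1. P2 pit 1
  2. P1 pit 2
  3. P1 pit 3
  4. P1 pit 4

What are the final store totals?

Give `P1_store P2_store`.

Move 1: P2 pit1 -> P1=[2,4,5,2,4,4](0) P2=[4,0,3,4,5,4](1)
Move 2: P1 pit2 -> P1=[2,4,0,3,5,5](1) P2=[5,0,3,4,5,4](1)
Move 3: P1 pit3 -> P1=[2,4,0,0,6,6](2) P2=[5,0,3,4,5,4](1)
Move 4: P1 pit4 -> P1=[2,4,0,0,0,7](3) P2=[6,1,4,5,5,4](1)

Answer: 3 1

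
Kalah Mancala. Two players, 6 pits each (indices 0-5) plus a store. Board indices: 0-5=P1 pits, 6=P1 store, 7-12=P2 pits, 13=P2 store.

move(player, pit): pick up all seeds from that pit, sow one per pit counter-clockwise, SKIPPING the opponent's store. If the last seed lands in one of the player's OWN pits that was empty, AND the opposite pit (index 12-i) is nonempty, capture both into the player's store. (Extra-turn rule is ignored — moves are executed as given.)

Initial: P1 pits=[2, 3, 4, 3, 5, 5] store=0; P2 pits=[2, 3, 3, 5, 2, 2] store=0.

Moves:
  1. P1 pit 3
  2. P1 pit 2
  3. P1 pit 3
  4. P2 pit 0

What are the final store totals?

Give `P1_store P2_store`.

Answer: 2 0

Derivation:
Move 1: P1 pit3 -> P1=[2,3,4,0,6,6](1) P2=[2,3,3,5,2,2](0)
Move 2: P1 pit2 -> P1=[2,3,0,1,7,7](2) P2=[2,3,3,5,2,2](0)
Move 3: P1 pit3 -> P1=[2,3,0,0,8,7](2) P2=[2,3,3,5,2,2](0)
Move 4: P2 pit0 -> P1=[2,3,0,0,8,7](2) P2=[0,4,4,5,2,2](0)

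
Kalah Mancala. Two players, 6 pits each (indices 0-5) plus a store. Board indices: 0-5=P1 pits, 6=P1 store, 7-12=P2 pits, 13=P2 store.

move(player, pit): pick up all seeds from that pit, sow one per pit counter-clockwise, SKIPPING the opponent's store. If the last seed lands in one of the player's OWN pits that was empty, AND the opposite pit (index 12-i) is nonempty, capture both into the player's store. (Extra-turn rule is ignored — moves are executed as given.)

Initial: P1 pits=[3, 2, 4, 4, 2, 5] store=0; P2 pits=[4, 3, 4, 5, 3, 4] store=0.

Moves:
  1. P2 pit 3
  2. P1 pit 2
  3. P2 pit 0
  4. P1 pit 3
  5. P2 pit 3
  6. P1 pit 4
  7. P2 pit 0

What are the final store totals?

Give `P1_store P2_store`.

Move 1: P2 pit3 -> P1=[4,3,4,4,2,5](0) P2=[4,3,4,0,4,5](1)
Move 2: P1 pit2 -> P1=[4,3,0,5,3,6](1) P2=[4,3,4,0,4,5](1)
Move 3: P2 pit0 -> P1=[4,3,0,5,3,6](1) P2=[0,4,5,1,5,5](1)
Move 4: P1 pit3 -> P1=[4,3,0,0,4,7](2) P2=[1,5,5,1,5,5](1)
Move 5: P2 pit3 -> P1=[4,3,0,0,4,7](2) P2=[1,5,5,0,6,5](1)
Move 6: P1 pit4 -> P1=[4,3,0,0,0,8](3) P2=[2,6,5,0,6,5](1)
Move 7: P2 pit0 -> P1=[4,3,0,0,0,8](3) P2=[0,7,6,0,6,5](1)

Answer: 3 1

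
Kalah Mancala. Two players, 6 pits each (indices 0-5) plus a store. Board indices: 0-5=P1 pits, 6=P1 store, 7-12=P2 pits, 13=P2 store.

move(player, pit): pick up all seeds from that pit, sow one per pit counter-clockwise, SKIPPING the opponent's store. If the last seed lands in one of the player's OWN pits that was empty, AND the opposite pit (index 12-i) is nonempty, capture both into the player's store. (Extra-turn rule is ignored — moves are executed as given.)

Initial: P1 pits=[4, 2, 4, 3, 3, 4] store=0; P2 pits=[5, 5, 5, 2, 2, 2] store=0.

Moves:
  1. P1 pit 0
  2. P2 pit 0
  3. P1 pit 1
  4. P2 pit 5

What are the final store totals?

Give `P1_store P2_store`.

Answer: 0 1

Derivation:
Move 1: P1 pit0 -> P1=[0,3,5,4,4,4](0) P2=[5,5,5,2,2,2](0)
Move 2: P2 pit0 -> P1=[0,3,5,4,4,4](0) P2=[0,6,6,3,3,3](0)
Move 3: P1 pit1 -> P1=[0,0,6,5,5,4](0) P2=[0,6,6,3,3,3](0)
Move 4: P2 pit5 -> P1=[1,1,6,5,5,4](0) P2=[0,6,6,3,3,0](1)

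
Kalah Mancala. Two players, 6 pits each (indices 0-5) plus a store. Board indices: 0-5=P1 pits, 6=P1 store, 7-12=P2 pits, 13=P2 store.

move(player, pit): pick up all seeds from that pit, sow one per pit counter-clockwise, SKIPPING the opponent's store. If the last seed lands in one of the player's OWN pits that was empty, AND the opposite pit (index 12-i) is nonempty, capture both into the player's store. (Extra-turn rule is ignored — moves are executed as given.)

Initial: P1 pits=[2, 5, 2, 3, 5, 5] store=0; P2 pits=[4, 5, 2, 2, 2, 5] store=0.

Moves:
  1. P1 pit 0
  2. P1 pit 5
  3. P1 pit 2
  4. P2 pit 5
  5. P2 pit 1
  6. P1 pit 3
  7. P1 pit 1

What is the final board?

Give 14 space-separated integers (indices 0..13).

Answer: 2 0 2 1 8 2 9 2 2 4 4 3 1 2

Derivation:
Move 1: P1 pit0 -> P1=[0,6,3,3,5,5](0) P2=[4,5,2,2,2,5](0)
Move 2: P1 pit5 -> P1=[0,6,3,3,5,0](1) P2=[5,6,3,3,2,5](0)
Move 3: P1 pit2 -> P1=[0,6,0,4,6,0](7) P2=[0,6,3,3,2,5](0)
Move 4: P2 pit5 -> P1=[1,7,1,5,6,0](7) P2=[0,6,3,3,2,0](1)
Move 5: P2 pit1 -> P1=[2,7,1,5,6,0](7) P2=[0,0,4,4,3,1](2)
Move 6: P1 pit3 -> P1=[2,7,1,0,7,1](8) P2=[1,1,4,4,3,1](2)
Move 7: P1 pit1 -> P1=[2,0,2,1,8,2](9) P2=[2,2,4,4,3,1](2)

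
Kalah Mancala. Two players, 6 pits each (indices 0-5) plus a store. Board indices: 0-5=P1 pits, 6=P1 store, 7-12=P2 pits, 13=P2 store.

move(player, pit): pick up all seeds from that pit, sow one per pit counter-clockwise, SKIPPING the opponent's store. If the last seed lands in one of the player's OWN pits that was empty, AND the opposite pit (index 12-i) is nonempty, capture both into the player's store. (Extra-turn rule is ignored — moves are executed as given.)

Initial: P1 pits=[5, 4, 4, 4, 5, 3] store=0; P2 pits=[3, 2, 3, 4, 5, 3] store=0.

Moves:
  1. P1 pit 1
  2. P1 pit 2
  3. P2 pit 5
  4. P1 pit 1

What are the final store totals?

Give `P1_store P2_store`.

Move 1: P1 pit1 -> P1=[5,0,5,5,6,4](0) P2=[3,2,3,4,5,3](0)
Move 2: P1 pit2 -> P1=[5,0,0,6,7,5](1) P2=[4,2,3,4,5,3](0)
Move 3: P2 pit5 -> P1=[6,1,0,6,7,5](1) P2=[4,2,3,4,5,0](1)
Move 4: P1 pit1 -> P1=[6,0,0,6,7,5](6) P2=[4,2,3,0,5,0](1)

Answer: 6 1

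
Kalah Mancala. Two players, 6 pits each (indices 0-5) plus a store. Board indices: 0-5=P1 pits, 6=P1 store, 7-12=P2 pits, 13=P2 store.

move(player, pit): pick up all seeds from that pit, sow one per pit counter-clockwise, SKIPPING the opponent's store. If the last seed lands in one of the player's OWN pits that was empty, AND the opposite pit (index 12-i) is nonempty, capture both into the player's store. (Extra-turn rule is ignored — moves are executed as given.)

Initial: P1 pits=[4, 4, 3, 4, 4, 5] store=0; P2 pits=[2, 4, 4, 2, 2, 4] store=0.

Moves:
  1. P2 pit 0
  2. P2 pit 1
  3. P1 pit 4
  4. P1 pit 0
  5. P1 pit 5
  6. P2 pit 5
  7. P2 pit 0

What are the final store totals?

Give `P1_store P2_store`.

Answer: 4 2

Derivation:
Move 1: P2 pit0 -> P1=[4,4,3,4,4,5](0) P2=[0,5,5,2,2,4](0)
Move 2: P2 pit1 -> P1=[4,4,3,4,4,5](0) P2=[0,0,6,3,3,5](1)
Move 3: P1 pit4 -> P1=[4,4,3,4,0,6](1) P2=[1,1,6,3,3,5](1)
Move 4: P1 pit0 -> P1=[0,5,4,5,0,6](3) P2=[1,0,6,3,3,5](1)
Move 5: P1 pit5 -> P1=[0,5,4,5,0,0](4) P2=[2,1,7,4,4,5](1)
Move 6: P2 pit5 -> P1=[1,6,5,6,0,0](4) P2=[2,1,7,4,4,0](2)
Move 7: P2 pit0 -> P1=[1,6,5,6,0,0](4) P2=[0,2,8,4,4,0](2)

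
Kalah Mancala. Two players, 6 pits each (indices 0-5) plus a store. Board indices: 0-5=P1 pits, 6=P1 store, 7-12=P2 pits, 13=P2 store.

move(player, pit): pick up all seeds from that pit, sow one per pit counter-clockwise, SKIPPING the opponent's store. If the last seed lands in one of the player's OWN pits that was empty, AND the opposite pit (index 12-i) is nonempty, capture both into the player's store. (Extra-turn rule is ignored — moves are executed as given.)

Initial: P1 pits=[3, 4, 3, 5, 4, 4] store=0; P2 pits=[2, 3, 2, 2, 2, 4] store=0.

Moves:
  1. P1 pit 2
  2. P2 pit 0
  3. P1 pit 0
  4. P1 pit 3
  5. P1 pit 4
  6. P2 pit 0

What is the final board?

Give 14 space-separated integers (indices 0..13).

Answer: 0 5 1 0 0 7 2 0 7 6 4 2 4 0

Derivation:
Move 1: P1 pit2 -> P1=[3,4,0,6,5,5](0) P2=[2,3,2,2,2,4](0)
Move 2: P2 pit0 -> P1=[3,4,0,6,5,5](0) P2=[0,4,3,2,2,4](0)
Move 3: P1 pit0 -> P1=[0,5,1,7,5,5](0) P2=[0,4,3,2,2,4](0)
Move 4: P1 pit3 -> P1=[0,5,1,0,6,6](1) P2=[1,5,4,3,2,4](0)
Move 5: P1 pit4 -> P1=[0,5,1,0,0,7](2) P2=[2,6,5,4,2,4](0)
Move 6: P2 pit0 -> P1=[0,5,1,0,0,7](2) P2=[0,7,6,4,2,4](0)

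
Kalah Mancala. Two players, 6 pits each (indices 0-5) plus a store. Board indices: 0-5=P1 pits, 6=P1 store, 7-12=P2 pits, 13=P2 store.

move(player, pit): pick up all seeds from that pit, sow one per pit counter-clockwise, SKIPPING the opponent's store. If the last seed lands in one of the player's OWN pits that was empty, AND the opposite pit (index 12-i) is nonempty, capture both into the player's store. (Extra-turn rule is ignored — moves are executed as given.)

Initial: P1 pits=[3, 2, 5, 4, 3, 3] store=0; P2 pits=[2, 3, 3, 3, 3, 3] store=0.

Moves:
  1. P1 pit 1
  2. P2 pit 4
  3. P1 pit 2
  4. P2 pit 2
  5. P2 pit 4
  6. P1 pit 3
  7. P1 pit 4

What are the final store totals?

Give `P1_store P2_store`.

Move 1: P1 pit1 -> P1=[3,0,6,5,3,3](0) P2=[2,3,3,3,3,3](0)
Move 2: P2 pit4 -> P1=[4,0,6,5,3,3](0) P2=[2,3,3,3,0,4](1)
Move 3: P1 pit2 -> P1=[4,0,0,6,4,4](1) P2=[3,4,3,3,0,4](1)
Move 4: P2 pit2 -> P1=[4,0,0,6,4,4](1) P2=[3,4,0,4,1,5](1)
Move 5: P2 pit4 -> P1=[4,0,0,6,4,4](1) P2=[3,4,0,4,0,6](1)
Move 6: P1 pit3 -> P1=[4,0,0,0,5,5](2) P2=[4,5,1,4,0,6](1)
Move 7: P1 pit4 -> P1=[4,0,0,0,0,6](3) P2=[5,6,2,4,0,6](1)

Answer: 3 1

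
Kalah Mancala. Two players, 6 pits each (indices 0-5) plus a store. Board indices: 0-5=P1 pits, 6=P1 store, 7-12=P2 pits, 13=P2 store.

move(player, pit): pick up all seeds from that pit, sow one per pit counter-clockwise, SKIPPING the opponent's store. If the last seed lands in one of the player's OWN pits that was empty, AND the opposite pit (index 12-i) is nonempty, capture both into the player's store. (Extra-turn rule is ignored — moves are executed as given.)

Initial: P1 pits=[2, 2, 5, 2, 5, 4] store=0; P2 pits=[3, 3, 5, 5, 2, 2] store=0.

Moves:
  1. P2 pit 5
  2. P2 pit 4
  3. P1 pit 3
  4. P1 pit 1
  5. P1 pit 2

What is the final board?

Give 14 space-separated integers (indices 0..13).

Move 1: P2 pit5 -> P1=[3,2,5,2,5,4](0) P2=[3,3,5,5,2,0](1)
Move 2: P2 pit4 -> P1=[3,2,5,2,5,4](0) P2=[3,3,5,5,0,1](2)
Move 3: P1 pit3 -> P1=[3,2,5,0,6,5](0) P2=[3,3,5,5,0,1](2)
Move 4: P1 pit1 -> P1=[3,0,6,0,6,5](6) P2=[3,3,0,5,0,1](2)
Move 5: P1 pit2 -> P1=[3,0,0,1,7,6](7) P2=[4,4,0,5,0,1](2)

Answer: 3 0 0 1 7 6 7 4 4 0 5 0 1 2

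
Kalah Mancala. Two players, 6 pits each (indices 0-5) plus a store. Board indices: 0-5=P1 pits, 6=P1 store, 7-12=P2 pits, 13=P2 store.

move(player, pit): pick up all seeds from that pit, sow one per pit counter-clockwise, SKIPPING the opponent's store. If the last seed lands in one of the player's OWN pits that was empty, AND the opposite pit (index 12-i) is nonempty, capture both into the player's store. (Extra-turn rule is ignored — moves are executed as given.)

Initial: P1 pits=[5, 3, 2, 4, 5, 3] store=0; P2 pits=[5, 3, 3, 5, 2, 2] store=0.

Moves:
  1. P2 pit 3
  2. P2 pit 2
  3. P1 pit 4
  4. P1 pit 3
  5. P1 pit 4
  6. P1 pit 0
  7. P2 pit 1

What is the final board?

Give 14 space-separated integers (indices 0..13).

Move 1: P2 pit3 -> P1=[6,4,2,4,5,3](0) P2=[5,3,3,0,3,3](1)
Move 2: P2 pit2 -> P1=[6,4,2,4,5,3](0) P2=[5,3,0,1,4,4](1)
Move 3: P1 pit4 -> P1=[6,4,2,4,0,4](1) P2=[6,4,1,1,4,4](1)
Move 4: P1 pit3 -> P1=[6,4,2,0,1,5](2) P2=[7,4,1,1,4,4](1)
Move 5: P1 pit4 -> P1=[6,4,2,0,0,6](2) P2=[7,4,1,1,4,4](1)
Move 6: P1 pit0 -> P1=[0,5,3,1,1,7](3) P2=[7,4,1,1,4,4](1)
Move 7: P2 pit1 -> P1=[0,5,3,1,1,7](3) P2=[7,0,2,2,5,5](1)

Answer: 0 5 3 1 1 7 3 7 0 2 2 5 5 1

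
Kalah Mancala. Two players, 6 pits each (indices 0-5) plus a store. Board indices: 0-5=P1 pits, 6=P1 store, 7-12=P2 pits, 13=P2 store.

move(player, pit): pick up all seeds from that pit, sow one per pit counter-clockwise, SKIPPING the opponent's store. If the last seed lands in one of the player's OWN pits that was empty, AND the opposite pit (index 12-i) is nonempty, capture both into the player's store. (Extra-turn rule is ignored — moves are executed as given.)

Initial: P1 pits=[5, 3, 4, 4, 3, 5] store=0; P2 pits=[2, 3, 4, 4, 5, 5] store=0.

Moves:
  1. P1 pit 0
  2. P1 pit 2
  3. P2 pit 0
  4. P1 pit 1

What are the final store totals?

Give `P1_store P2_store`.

Move 1: P1 pit0 -> P1=[0,4,5,5,4,6](0) P2=[2,3,4,4,5,5](0)
Move 2: P1 pit2 -> P1=[0,4,0,6,5,7](1) P2=[3,3,4,4,5,5](0)
Move 3: P2 pit0 -> P1=[0,4,0,6,5,7](1) P2=[0,4,5,5,5,5](0)
Move 4: P1 pit1 -> P1=[0,0,1,7,6,8](1) P2=[0,4,5,5,5,5](0)

Answer: 1 0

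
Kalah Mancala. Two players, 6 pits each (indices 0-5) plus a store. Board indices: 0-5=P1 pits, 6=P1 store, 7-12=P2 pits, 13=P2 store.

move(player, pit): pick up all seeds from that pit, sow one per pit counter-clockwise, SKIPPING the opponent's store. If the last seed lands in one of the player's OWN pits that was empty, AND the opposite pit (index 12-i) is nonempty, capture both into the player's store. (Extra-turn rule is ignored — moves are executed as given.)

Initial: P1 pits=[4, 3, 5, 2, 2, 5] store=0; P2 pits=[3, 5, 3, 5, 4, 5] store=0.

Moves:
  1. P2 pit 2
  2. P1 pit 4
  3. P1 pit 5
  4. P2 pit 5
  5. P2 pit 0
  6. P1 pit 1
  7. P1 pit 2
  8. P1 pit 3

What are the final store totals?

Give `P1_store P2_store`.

Answer: 4 1

Derivation:
Move 1: P2 pit2 -> P1=[4,3,5,2,2,5](0) P2=[3,5,0,6,5,6](0)
Move 2: P1 pit4 -> P1=[4,3,5,2,0,6](1) P2=[3,5,0,6,5,6](0)
Move 3: P1 pit5 -> P1=[4,3,5,2,0,0](2) P2=[4,6,1,7,6,6](0)
Move 4: P2 pit5 -> P1=[5,4,6,3,1,0](2) P2=[4,6,1,7,6,0](1)
Move 5: P2 pit0 -> P1=[5,4,6,3,1,0](2) P2=[0,7,2,8,7,0](1)
Move 6: P1 pit1 -> P1=[5,0,7,4,2,1](2) P2=[0,7,2,8,7,0](1)
Move 7: P1 pit2 -> P1=[5,0,0,5,3,2](3) P2=[1,8,3,8,7,0](1)
Move 8: P1 pit3 -> P1=[5,0,0,0,4,3](4) P2=[2,9,3,8,7,0](1)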